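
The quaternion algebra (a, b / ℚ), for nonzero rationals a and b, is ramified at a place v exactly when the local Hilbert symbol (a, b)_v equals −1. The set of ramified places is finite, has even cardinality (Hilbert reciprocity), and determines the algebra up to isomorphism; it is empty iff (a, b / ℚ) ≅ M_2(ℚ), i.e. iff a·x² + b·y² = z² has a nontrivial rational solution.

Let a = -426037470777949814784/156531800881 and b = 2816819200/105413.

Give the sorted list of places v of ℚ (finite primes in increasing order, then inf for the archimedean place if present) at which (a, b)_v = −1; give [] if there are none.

Mod squares: a ≡ -161, b ≡ 1001. Check v ∈ {∞, 2, 3, 5, 7, 11, 13, 17, 23, 37}.
v=11: a=11^2·(≡1), b=11^-1·(≡4) mod 11; (1|11)=+1, (4|11)=+1; (−1)^{2·-1·5}·(+1)^-1·(+1)^2 = +1.
v=23: a=23^5·(≡16), b=23^2·(≡6) mod 23; (16|23)=+1, (6|23)=+1; (−1)^{5·2·11}·(+1)^2·(+1)^5 = +1.
v=13: a=13^2·(≡7), b=13^1·(≡9) mod 13; (7|13)=-1, (9|13)=+1; (−1)^{2·1·6}·(-1)^1·(+1)^2 = -1.
v=7: a=7^3·(≡6), b=7^-1·(≡3) mod 7; (6|7)=-1, (3|7)=-1; (−1)^{3·-1·3}·(-1)^-1·(-1)^3 = -1.
v=37: a=37^-4·(≡6), b=37^-2·(≡8) mod 37; (6|37)=-1, (8|37)=-1; (−1)^{-4·-2·18}·(-1)^-2·(-1)^-4 = +1.
v=5: a=5^0·(≡1), b=5^2·(≡1) mod 5; (1|5)=+1, (1|5)=+1; (−1)^{0·2·2}·(+1)^2·(+1)^0 = +1.
v=17: a=17^-4·(≡1), b=17^0·(≡4) mod 17; (1|17)=+1, (4|17)=+1; (−1)^{-4·0·8}·(+1)^0·(+1)^-4 = +1.
v=3: a=3^2·(≡1), b=3^0·(≡2) mod 3; (1|3)=+1, (2|3)=-1; (−1)^{2·0·1}·(+1)^0·(-1)^2 = +1.
v=2: v_2(a)=20, v_2(b)=14; units ≡ 7, 1 (mod 8); ε·ε+αω+βω = 1·0+20·0+14·0 ≡ 0  ⇒  (a,b)_2 = +1.
v=∞: -161 < 0 and 1001 > 0  ⇒  (a,b)_∞ = +1.
Ram(-161, 1001) = {7, 13}; no ℚ_7-point on the conic.

[7, 13]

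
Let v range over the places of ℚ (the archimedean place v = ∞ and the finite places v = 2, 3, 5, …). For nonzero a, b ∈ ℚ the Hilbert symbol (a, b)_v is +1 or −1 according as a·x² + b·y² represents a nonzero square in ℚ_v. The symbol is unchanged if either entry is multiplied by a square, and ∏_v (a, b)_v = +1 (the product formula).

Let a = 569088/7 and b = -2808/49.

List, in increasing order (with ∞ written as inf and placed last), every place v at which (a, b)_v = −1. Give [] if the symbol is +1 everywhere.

Mod squares: a ≡ 1729, b ≡ -78. Check v ∈ {∞, 2, 3, 7, 13, 19}.
v=7: a=7^-1·(≡2), b=7^-2·(≡6) mod 7; (2|7)=+1, (6|7)=-1; (−1)^{-1·-2·3}·(+1)^-2·(-1)^-1 = -1.
v=19: a=19^1·(≡12), b=19^0·(≡9) mod 19; (12|19)=-1, (9|19)=+1; (−1)^{1·0·9}·(-1)^0·(+1)^1 = +1.
v=∞: 1729 > 0 and -78 < 0  ⇒  (a,b)_∞ = +1.
v=2: v_2(a)=8, v_2(b)=3; units ≡ 1, 1 (mod 8); ε·ε+αω+βω = 0·0+8·0+3·0 ≡ 0  ⇒  (a,b)_2 = +1.
v=13: a=13^1·(≡10), b=13^1·(≡7) mod 13; (10|13)=+1, (7|13)=-1; (−1)^{1·1·6}·(+1)^1·(-1)^1 = -1.
v=3: a=3^2·(≡1), b=3^3·(≡1) mod 3; (1|3)=+1, (1|3)=+1; (−1)^{2·3·1}·(+1)^3·(+1)^2 = +1.
(1729, -78 / ℚ) ramifies at {7, 13}: a division algebra.

[7, 13]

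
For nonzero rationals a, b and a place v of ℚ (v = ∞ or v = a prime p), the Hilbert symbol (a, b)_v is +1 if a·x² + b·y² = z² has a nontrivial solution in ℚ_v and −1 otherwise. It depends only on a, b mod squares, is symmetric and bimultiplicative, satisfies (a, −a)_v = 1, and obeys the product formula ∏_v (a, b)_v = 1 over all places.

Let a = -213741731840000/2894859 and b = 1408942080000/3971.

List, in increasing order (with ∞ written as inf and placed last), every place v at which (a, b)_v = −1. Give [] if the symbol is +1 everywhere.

[2, 3]

(a, b) ≡ (-286, 858) mod (ℚ^×)²; places V = {2, 3, 5, 7, 11, 13, 19, ∞}.
(a,b)_11: α=-1, u≡2; β=-1, v≡9 (mod 11); (2|11)=-1, (9|11)=+1; sign (−1)^1·-1^-1·+1^-1 = +1.
(a,b)_13: α=1, u≡3; β=1, v≡10 (mod 13); (3|13)=+1, (10|13)=+1; sign (−1)^0·+1^1·+1^1 = +1.
(a,b)_∞: sgn(-286)=−, sgn(858)=+, so +1.
(a,b)_7: α=2, u≡4; β=2, v≡4 (mod 7); (4|7)=+1, (4|7)=+1; sign (−1)^0·+1^2·+1^2 = +1.
(a,b)_3: α=-6, u≡2; β=3, v≡1 (mod 3); (2|3)=-1, (1|3)=+1; sign (−1)^0·-1^3·+1^-6 = -1.
(a,b)_5: α=4, u≡4; β=4, v≡3 (mod 5); (4|5)=+1, (3|5)=-1; sign (−1)^0·+1^4·-1^4 = +1.
(a,b)_2: α=29, β=17; u≡1, v≡5 (mod 8); ε(u)ε(v)=0·0, αω(v)=29·1, βω(u)=17·0; sum ≡ 1  ⇒  -1.
(a,b)_19: α=-2, u≡15; β=-2, v≡10 (mod 19); (15|19)=-1, (10|19)=-1; sign (−1)^0·-1^-2·-1^-2 = +1.
(-286, 858 / ℚ) ramifies at {2, 3}: a division algebra.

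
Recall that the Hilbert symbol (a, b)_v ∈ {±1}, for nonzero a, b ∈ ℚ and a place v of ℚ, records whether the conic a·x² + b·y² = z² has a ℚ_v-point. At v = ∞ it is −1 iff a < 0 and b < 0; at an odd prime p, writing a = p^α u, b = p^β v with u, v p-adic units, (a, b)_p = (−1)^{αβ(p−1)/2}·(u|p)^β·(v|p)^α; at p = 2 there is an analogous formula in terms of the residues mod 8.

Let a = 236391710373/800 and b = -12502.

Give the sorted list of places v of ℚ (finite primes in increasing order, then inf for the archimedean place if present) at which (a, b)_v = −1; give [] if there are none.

[7, 47]

Mod squares: a ≡ 266, b ≡ -12502. Check v ∈ {∞, 2, 3, 5, 7, 13, 19, 23, 47}.
v=∞: 266 > 0 and -12502 < 0  ⇒  (a,b)_∞ = +1.
v=2: v_2(a)=-5, v_2(b)=1; units ≡ 5, 5 (mod 8); ε·ε+αω+βω = 0·0+-5·1+1·1 ≡ 0  ⇒  (a,b)_2 = +1.
v=47: a=47^2·(≡13), b=47^1·(≡16) mod 47; (13|47)=-1, (16|47)=+1; (−1)^{2·1·23}·(-1)^1·(+1)^2 = -1.
v=7: a=7^1·(≡3), b=7^1·(≡6) mod 7; (3|7)=-1, (6|7)=-1; (−1)^{1·1·3}·(-1)^1·(-1)^1 = -1.
v=23: a=23^2·(≡3), b=23^0·(≡10) mod 23; (3|23)=+1, (10|23)=-1; (−1)^{2·0·11}·(+1)^0·(-1)^2 = +1.
v=19: a=19^1·(≡14), b=19^1·(≡7) mod 19; (14|19)=-1, (7|19)=+1; (−1)^{1·1·9}·(-1)^1·(+1)^1 = +1.
v=13: a=13^2·(≡8), b=13^0·(≡4) mod 13; (8|13)=-1, (4|13)=+1; (−1)^{2·0·6}·(-1)^0·(+1)^2 = +1.
v=3: a=3^2·(≡2), b=3^0·(≡2) mod 3; (2|3)=-1, (2|3)=-1; (−1)^{2·0·1}·(-1)^0·(-1)^2 = +1.
v=5: a=5^-2·(≡4), b=5^0·(≡3) mod 5; (4|5)=+1, (3|5)=-1; (−1)^{-2·0·2}·(+1)^0·(-1)^-2 = +1.
(266, -12502 / ℚ) ramifies at {7, 47}: a division algebra.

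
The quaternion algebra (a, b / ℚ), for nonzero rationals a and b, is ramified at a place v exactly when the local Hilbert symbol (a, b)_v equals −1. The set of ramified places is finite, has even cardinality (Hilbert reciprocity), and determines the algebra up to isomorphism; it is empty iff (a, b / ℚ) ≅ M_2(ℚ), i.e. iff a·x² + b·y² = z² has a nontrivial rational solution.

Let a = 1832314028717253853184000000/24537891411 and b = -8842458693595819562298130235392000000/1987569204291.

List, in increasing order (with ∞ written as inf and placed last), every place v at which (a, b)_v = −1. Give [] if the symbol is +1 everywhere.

[2, 17, 19, 29]

Mod squares: a ≡ 551, b ≡ -21069613. Check v ∈ {∞, 2, 3, 5, 7, 11, 17, 19, 29, 37, 41, 43}.
v=19: a=19^-1·(≡14), b=19^-1·(≡3) mod 19; (14|19)=-1, (3|19)=-1; (−1)^{-1·-1·9}·(-1)^-1·(-1)^-1 = -1.
v=11: a=11^-6·(≡3), b=11^-6·(≡2) mod 11; (3|11)=+1, (2|11)=-1; (−1)^{-6·-6·5}·(+1)^-6·(-1)^-6 = +1.
v=29: a=29^1·(≡11), b=29^2·(≡10) mod 29; (11|29)=-1, (10|29)=-1; (−1)^{1·2·14}·(-1)^2·(-1)^1 = -1.
v=2: v_2(a)=26, v_2(b)=22; units ≡ 7, 3 (mod 8); ε·ε+αω+βω = 1·1+26·1+22·0 ≡ 1  ⇒  (a,b)_2 = -1.
v=7: a=7^2·(≡5), b=7^6·(≡2) mod 7; (5|7)=-1, (2|7)=+1; (−1)^{2·6·3}·(-1)^6·(+1)^2 = +1.
v=3: a=3^-6·(≡2), b=3^-10·(≡2) mod 3; (2|3)=-1, (2|3)=-1; (−1)^{-6·-10·1}·(-1)^-10·(-1)^-6 = +1.
v=∞: 551 > 0 and -21069613 < 0  ⇒  (a,b)_∞ = +1.
v=17: a=17^2·(≡7), b=17^3·(≡2) mod 17; (7|17)=-1, (2|17)=+1; (−1)^{2·3·8}·(-1)^3·(+1)^2 = -1.
v=43: a=43^2·(≡14), b=43^3·(≡7) mod 43; (14|43)=+1, (7|43)=-1; (−1)^{2·3·21}·(+1)^3·(-1)^2 = +1.
v=5: a=5^6·(≡1), b=5^6·(≡2) mod 5; (1|5)=+1, (2|5)=-1; (−1)^{6·6·2}·(+1)^6·(-1)^6 = +1.
v=37: a=37^2·(≡21), b=37^3·(≡31) mod 37; (21|37)=+1, (31|37)=-1; (−1)^{2·3·18}·(+1)^3·(-1)^2 = +1.
v=41: a=41^2·(≡8), b=41^3·(≡31) mod 41; (8|41)=+1, (31|41)=+1; (−1)^{2·3·20}·(+1)^3·(+1)^2 = +1.
|Ram(551, -21069613)| = 4, even; anisotropic at {2, 17, 19, 29}.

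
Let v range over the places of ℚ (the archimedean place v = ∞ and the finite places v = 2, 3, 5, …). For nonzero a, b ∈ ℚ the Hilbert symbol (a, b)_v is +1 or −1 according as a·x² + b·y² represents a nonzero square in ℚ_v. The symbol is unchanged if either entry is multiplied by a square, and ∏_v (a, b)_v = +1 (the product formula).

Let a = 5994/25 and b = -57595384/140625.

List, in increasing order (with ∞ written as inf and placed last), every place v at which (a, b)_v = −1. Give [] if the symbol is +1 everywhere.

[2, 11]

(a, b) ≡ (74, -814) mod (ℚ^×)²; places V = {2, 3, 5, 7, 11, 19, 37, ∞}.
(a,b)_2: α=1, β=3; u≡5, v≡1 (mod 8); ε(u)ε(v)=0·0, αω(v)=1·0, βω(u)=3·1; sum ≡ 1  ⇒  -1.
(a,b)_7: α=0, u≡4; β=2, v≡5 (mod 7); (4|7)=+1, (5|7)=-1; sign (−1)^0·+1^2·-1^0 = +1.
(a,b)_∞: sgn(74)=+, sgn(-814)=−, so +1.
(a,b)_3: α=4, u≡2; β=-2, v≡2 (mod 3); (2|3)=-1, (2|3)=-1; sign (−1)^0·-1^-2·-1^4 = +1.
(a,b)_11: α=0, u≡7; β=1, v≡1 (mod 11); (7|11)=-1, (1|11)=+1; sign (−1)^0·-1^1·+1^0 = -1.
(a,b)_37: α=1, u≡5; β=1, v≡22 (mod 37); (5|37)=-1, (22|37)=-1; sign (−1)^0·-1^1·-1^1 = +1.
(a,b)_19: α=0, u≡11; β=2, v≡3 (mod 19); (11|19)=+1, (3|19)=-1; sign (−1)^0·+1^2·-1^0 = +1.
(a,b)_5: α=-2, u≡4; β=-6, v≡4 (mod 5); (4|5)=+1, (4|5)=+1; sign (−1)^0·+1^-6·+1^-2 = +1.
Ram(74, -814) = {2, 11}; no ℚ_2-point on the conic.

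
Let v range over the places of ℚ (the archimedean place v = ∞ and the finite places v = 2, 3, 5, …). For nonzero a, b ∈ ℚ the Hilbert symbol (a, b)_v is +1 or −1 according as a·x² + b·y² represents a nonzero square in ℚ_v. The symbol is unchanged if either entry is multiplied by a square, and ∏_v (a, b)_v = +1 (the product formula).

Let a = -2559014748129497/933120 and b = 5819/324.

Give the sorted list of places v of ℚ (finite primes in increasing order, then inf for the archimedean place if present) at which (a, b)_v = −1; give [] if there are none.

Mod squares: a ≡ -3565, b ≡ 11. Check v ∈ {∞, 2, 3, 5, 7, 11, 23, 31, 41}.
v=31: a=31^1·(≡28), b=31^0·(≡6) mod 31; (28|31)=+1, (6|31)=-1; (−1)^{1·0·15}·(+1)^0·(-1)^1 = -1.
v=11: a=11^0·(≡2), b=11^1·(≡9) mod 11; (2|11)=-1, (9|11)=+1; (−1)^{0·1·5}·(-1)^1·(+1)^0 = -1.
v=2: v_2(a)=-8, v_2(b)=-2; units ≡ 3, 3 (mod 8); ε·ε+αω+βω = 1·1+-8·1+-2·1 ≡ 1  ⇒  (a,b)_2 = -1.
v=41: a=41^4·(≡37), b=41^0·(≡11) mod 41; (37|41)=+1, (11|41)=-1; (−1)^{4·0·20}·(+1)^0·(-1)^4 = +1.
v=23: a=23^3·(≡8), b=23^2·(≡17) mod 23; (8|23)=+1, (17|23)=-1; (−1)^{3·2·11}·(+1)^2·(-1)^3 = -1.
v=3: a=3^-6·(≡2), b=3^-4·(≡2) mod 3; (2|3)=-1, (2|3)=-1; (−1)^{-6·-4·1}·(-1)^-4·(-1)^-6 = +1.
v=5: a=5^-1·(≡2), b=5^0·(≡1) mod 5; (2|5)=-1, (1|5)=+1; (−1)^{-1·0·2}·(-1)^0·(+1)^-1 = +1.
v=7: a=7^4·(≡3), b=7^0·(≡1) mod 7; (3|7)=-1, (1|7)=+1; (−1)^{4·0·3}·(-1)^0·(+1)^4 = +1.
v=∞: -3565 < 0 and 11 > 0  ⇒  (a,b)_∞ = +1.
Ram(-3565, 11) = {2, 11, 23, 31}; no ℚ_2-point on the conic.

[2, 11, 23, 31]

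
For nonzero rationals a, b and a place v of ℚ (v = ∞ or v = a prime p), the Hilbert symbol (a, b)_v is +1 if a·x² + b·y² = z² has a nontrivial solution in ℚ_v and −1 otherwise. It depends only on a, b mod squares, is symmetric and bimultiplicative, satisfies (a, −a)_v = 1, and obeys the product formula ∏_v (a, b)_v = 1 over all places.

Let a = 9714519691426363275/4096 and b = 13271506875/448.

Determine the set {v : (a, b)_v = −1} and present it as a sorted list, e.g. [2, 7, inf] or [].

Mod squares: a ≡ 11, b ≡ 136493. Check v ∈ {∞, 2, 3, 5, 7, 11, 17, 31, 37}.
v=17: a=17^4·(≡7), b=17^1·(≡6) mod 17; (7|17)=-1, (6|17)=-1; (−1)^{4·1·8}·(-1)^1·(-1)^4 = -1.
v=7: a=7^2·(≡2), b=7^-1·(≡4) mod 7; (2|7)=+1, (4|7)=+1; (−1)^{2·-1·3}·(+1)^-1·(+1)^2 = +1.
v=37: a=37^2·(≡21), b=37^1·(≡4) mod 37; (21|37)=+1, (4|37)=+1; (−1)^{2·1·18}·(+1)^1·(+1)^2 = +1.
v=2: v_2(a)=-12, v_2(b)=-6; units ≡ 3, 5 (mod 8); ε·ε+αω+βω = 1·0+-12·1+-6·1 ≡ 0  ⇒  (a,b)_2 = +1.
v=5: a=5^2·(≡1), b=5^4·(≡2) mod 5; (1|5)=+1, (2|5)=-1; (−1)^{2·4·2}·(+1)^4·(-1)^2 = +1.
v=11: a=11^1·(≡9), b=11^2·(≡9) mod 11; (9|11)=+1, (9|11)=+1; (−1)^{1·2·5}·(+1)^2·(+1)^1 = +1.
v=31: a=31^2·(≡17), b=31^1·(≡4) mod 31; (17|31)=-1, (4|31)=+1; (−1)^{2·1·15}·(-1)^1·(+1)^2 = -1.
v=∞: 11 > 0 and 136493 > 0  ⇒  (a,b)_∞ = +1.
v=3: a=3^8·(≡2), b=3^2·(≡2) mod 3; (2|3)=-1, (2|3)=-1; (−1)^{8·2·1}·(-1)^2·(-1)^8 = +1.
Ram(11, 136493) = {17, 31}; no ℚ_17-point on the conic.

[17, 31]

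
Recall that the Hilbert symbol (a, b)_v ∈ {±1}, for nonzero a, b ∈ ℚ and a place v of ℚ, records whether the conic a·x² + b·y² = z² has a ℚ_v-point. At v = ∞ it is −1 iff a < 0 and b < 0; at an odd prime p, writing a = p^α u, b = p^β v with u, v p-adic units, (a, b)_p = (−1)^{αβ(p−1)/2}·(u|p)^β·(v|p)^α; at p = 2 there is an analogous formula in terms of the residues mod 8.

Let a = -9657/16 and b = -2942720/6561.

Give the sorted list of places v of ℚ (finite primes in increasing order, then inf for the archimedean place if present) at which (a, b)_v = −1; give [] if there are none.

[5, 19, 29, inf]

Mod squares: a ≡ -1073, b ≡ -95. Check v ∈ {∞, 2, 3, 5, 11, 19, 29, 37}.
v=∞: -1073 < 0 and -95 < 0  ⇒  (a,b)_∞ = -1.
v=5: a=5^0·(≡3), b=5^1·(≡1) mod 5; (3|5)=-1, (1|5)=+1; (−1)^{0·1·2}·(-1)^1·(+1)^0 = -1.
v=37: a=37^1·(≡23), b=37^0·(≡34) mod 37; (23|37)=-1, (34|37)=+1; (−1)^{1·0·18}·(-1)^0·(+1)^1 = +1.
v=2: v_2(a)=-4, v_2(b)=8; units ≡ 7, 1 (mod 8); ε·ε+αω+βω = 1·0+-4·0+8·0 ≡ 0  ⇒  (a,b)_2 = +1.
v=29: a=29^1·(≡10), b=29^0·(≡12) mod 29; (10|29)=-1, (12|29)=-1; (−1)^{1·0·14}·(-1)^0·(-1)^1 = -1.
v=11: a=11^0·(≡9), b=11^2·(≡9) mod 11; (9|11)=+1, (9|11)=+1; (−1)^{0·2·5}·(+1)^2·(+1)^0 = +1.
v=19: a=19^0·(≡8), b=19^1·(≡14) mod 19; (8|19)=-1, (14|19)=-1; (−1)^{0·1·9}·(-1)^1·(-1)^0 = -1.
v=3: a=3^2·(≡1), b=3^-8·(≡1) mod 3; (1|3)=+1, (1|3)=+1; (−1)^{2·-8·1}·(+1)^-8·(+1)^2 = +1.
(-1073, -95 / ℚ) ramifies at {5, 19, 29, ∞}: a division algebra.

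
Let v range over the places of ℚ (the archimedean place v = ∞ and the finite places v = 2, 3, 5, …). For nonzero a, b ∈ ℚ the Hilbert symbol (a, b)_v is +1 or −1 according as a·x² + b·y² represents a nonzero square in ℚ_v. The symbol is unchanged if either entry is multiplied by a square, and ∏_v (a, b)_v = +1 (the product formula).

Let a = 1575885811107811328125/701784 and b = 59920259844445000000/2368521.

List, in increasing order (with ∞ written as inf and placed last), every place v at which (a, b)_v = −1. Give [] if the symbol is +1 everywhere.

[2, 5]

(a, b) ≡ (78, 5005) mod (ℚ^×)²; places V = {2, 3, 5, 7, 11, 13, 19, 23, 29, ∞}.
(a,b)_3: α=-5, u≡2; β=-8, v≡1 (mod 3); (2|3)=-1, (1|3)=+1; sign (−1)^0·-1^-8·+1^-5 = +1.
(a,b)_∞: sgn(78)=+, sgn(5005)=+, so +1.
(a,b)_5: α=8, u≡3; β=7, v≡1 (mod 5); (3|5)=-1, (1|5)=+1; sign (−1)^0·-1^7·+1^8 = -1.
(a,b)_2: α=-3, β=6; u≡7, v≡5 (mod 8); ε(u)ε(v)=1·0, αω(v)=-3·1, βω(u)=6·0; sum ≡ 1  ⇒  -1.
(a,b)_7: α=8, u≡4; β=7, v≡2 (mod 7); (4|7)=+1, (2|7)=+1; sign (−1)^0·+1^7·+1^8 = +1.
(a,b)_23: α=2, u≡2; β=0, v≡20 (mod 23); (2|23)=+1, (20|23)=-1; sign (−1)^0·+1^0·-1^2 = +1.
(a,b)_11: α=2, u≡5; β=3, v≡3 (mod 11); (5|11)=+1, (3|11)=+1; sign (−1)^0·+1^3·+1^2 = +1.
(a,b)_29: α=2, u≡22; β=2, v≡15 (mod 29); (22|29)=+1, (15|29)=-1; sign (−1)^0·+1^2·-1^2 = +1.
(a,b)_19: α=-2, u≡3; β=-2, v≡13 (mod 19); (3|19)=-1, (13|19)=-1; sign (−1)^0·-1^-2·-1^-2 = +1.
(a,b)_13: α=1, u≡2; β=1, v≡2 (mod 13); (2|13)=-1, (2|13)=-1; sign (−1)^0·-1^1·-1^1 = +1.
(78, 5005 / ℚ) ramifies at {2, 5}: a division algebra.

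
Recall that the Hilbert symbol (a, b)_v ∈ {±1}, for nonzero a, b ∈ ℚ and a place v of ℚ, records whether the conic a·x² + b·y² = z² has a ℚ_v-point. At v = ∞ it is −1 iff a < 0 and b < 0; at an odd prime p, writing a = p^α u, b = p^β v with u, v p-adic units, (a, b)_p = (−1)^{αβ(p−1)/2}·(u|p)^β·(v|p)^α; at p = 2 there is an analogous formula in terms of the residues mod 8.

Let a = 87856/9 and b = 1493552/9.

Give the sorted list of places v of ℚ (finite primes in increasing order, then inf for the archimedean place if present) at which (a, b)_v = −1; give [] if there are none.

Mod squares: a ≡ 19, b ≡ 323. Check v ∈ {∞, 2, 3, 17, 19}.
v=3: a=3^-2·(≡1), b=3^-2·(≡2) mod 3; (1|3)=+1, (2|3)=-1; (−1)^{-2·-2·1}·(+1)^-2·(-1)^-2 = +1.
v=17: a=17^2·(≡13), b=17^3·(≡13) mod 17; (13|17)=+1, (13|17)=+1; (−1)^{2·3·8}·(+1)^3·(+1)^2 = +1.
v=19: a=19^1·(≡5), b=19^1·(≡9) mod 19; (5|19)=+1, (9|19)=+1; (−1)^{1·1·9}·(+1)^1·(+1)^1 = -1.
v=∞: 19 > 0 and 323 > 0  ⇒  (a,b)_∞ = +1.
v=2: v_2(a)=4, v_2(b)=4; units ≡ 3, 3 (mod 8); ε·ε+αω+βω = 1·1+4·1+4·1 ≡ 1  ⇒  (a,b)_2 = -1.
Ram(19, 323) = {2, 19}; no ℚ_2-point on the conic.

[2, 19]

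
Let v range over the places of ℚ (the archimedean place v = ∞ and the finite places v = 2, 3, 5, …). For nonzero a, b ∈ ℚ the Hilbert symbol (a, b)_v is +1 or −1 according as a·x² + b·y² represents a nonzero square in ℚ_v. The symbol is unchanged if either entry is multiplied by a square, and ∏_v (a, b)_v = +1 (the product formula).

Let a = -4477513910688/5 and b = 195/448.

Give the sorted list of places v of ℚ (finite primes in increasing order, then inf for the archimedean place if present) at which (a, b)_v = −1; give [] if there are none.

(a, b) ≡ (-210, 1365) mod (ℚ^×)²; places V = {2, 3, 5, 7, 13, 23, ∞}.
(a,b)_2: α=5, β=-6; u≡7, v≡5 (mod 8); ε(u)ε(v)=1·0, αω(v)=5·1, βω(u)=-6·0; sum ≡ 1  ⇒  -1.
(a,b)_13: α=4, u≡11; β=1, v≡9 (mod 13); (11|13)=-1, (9|13)=+1; sign (−1)^0·-1^1·+1^4 = -1.
(a,b)_7: α=3, u≡6; β=-1, v≡6 (mod 7); (6|7)=-1, (6|7)=-1; sign (−1)^1·-1^-1·-1^3 = -1.
(a,b)_3: α=3, u≡2; β=1, v≡2 (mod 3); (2|3)=-1, (2|3)=-1; sign (−1)^1·-1^1·-1^3 = -1.
(a,b)_∞: sgn(-210)=−, sgn(1365)=+, so +1.
(a,b)_5: α=-1, u≡2; β=1, v≡3 (mod 5); (2|5)=-1, (3|5)=-1; sign (−1)^0·-1^1·-1^-1 = +1.
(a,b)_23: α=2, u≡20; β=0, v≡1 (mod 23); (20|23)=-1, (1|23)=+1; sign (−1)^0·-1^0·+1^2 = +1.
Ram(-210, 1365) = {2, 3, 7, 13}; no ℚ_2-point on the conic.

[2, 3, 7, 13]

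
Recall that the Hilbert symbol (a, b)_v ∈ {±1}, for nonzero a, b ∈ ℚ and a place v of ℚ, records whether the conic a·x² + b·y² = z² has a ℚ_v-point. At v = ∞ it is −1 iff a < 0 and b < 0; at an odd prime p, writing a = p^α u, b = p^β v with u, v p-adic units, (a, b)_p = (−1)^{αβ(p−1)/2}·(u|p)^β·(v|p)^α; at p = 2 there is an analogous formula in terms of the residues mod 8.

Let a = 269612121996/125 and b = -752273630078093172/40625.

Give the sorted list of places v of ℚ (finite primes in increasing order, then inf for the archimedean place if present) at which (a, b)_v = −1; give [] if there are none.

[2, 13, 17, 19]

(a, b) ≡ (1732895, -32045) mod (ℚ^×)²; places V = {2, 3, 5, 7, 13, 17, 19, 29, 37, ∞}.
(a,b)_5: α=-3, u≡1; β=-5, v≡1 (mod 5); (1|5)=+1, (1|5)=+1; sign (−1)^0·+1^-5·+1^-3 = +1.
(a,b)_7: α=4, u≡3; β=6, v≡2 (mod 7); (3|7)=-1, (2|7)=+1; sign (−1)^0·-1^6·+1^4 = +1.
(a,b)_3: α=4, u≡2; β=8, v≡1 (mod 3); (2|3)=-1, (1|3)=+1; sign (−1)^0·-1^8·+1^4 = +1.
(a,b)_29: α=1, u≡19; β=1, v≡21 (mod 29); (19|29)=-1, (21|29)=-1; sign (−1)^0·-1^1·-1^1 = +1.
(a,b)_17: α=1, u≡14; β=1, v≡4 (mod 17); (14|17)=-1, (4|17)=+1; sign (−1)^0·-1^1·+1^1 = -1.
(a,b)_19: α=1, u≡11; β=2, v≡8 (mod 19); (11|19)=+1, (8|19)=-1; sign (−1)^0·+1^2·-1^1 = -1.
(a,b)_∞: sgn(1732895)=+, sgn(-32045)=−, so +1.
(a,b)_13: α=0, u≡6; β=-1, v≡11 (mod 13); (6|13)=-1, (11|13)=-1; sign (−1)^0·-1^-1·-1^0 = -1.
(a,b)_37: α=1, u≡26; β=2, v≡7 (mod 37); (26|37)=+1, (7|37)=+1; sign (−1)^0·+1^2·+1^1 = +1.
(a,b)_2: α=2, β=2; u≡7, v≡3 (mod 8); ε(u)ε(v)=1·1, αω(v)=2·1, βω(u)=2·0; sum ≡ 1  ⇒  -1.
Ram(1732895, -32045) = {2, 13, 17, 19}; no ℚ_2-point on the conic.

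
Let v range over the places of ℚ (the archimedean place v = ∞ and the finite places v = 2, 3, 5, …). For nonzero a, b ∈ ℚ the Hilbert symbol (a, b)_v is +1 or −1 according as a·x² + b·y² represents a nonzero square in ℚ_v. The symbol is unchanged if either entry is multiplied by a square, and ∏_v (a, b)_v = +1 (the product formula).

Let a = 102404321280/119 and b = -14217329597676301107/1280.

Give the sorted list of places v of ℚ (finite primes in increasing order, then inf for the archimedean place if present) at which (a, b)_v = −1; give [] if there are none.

[5, 17]

Mod squares: a ≡ 11305, b ≡ -1615. Check v ∈ {∞, 2, 3, 5, 7, 11, 17, 19}.
v=3: a=3^6·(≡1), b=3^20·(≡2) mod 3; (1|3)=+1, (2|3)=-1; (−1)^{6·20·1}·(+1)^20·(-1)^6 = +1.
v=11: a=11^0·(≡7), b=11^2·(≡6) mod 11; (7|11)=-1, (6|11)=-1; (−1)^{0·2·5}·(-1)^2·(-1)^0 = +1.
v=5: a=5^1·(≡4), b=5^-1·(≡3) mod 5; (4|5)=+1, (3|5)=-1; (−1)^{1·-1·2}·(+1)^-1·(-1)^1 = -1.
v=17: a=17^-1·(≡9), b=17^3·(≡6) mod 17; (9|17)=+1, (6|17)=-1; (−1)^{-1·3·8}·(+1)^3·(-1)^-1 = -1.
v=7: a=7^-1·(≡3), b=7^0·(≡4) mod 7; (3|7)=-1, (4|7)=+1; (−1)^{-1·0·3}·(-1)^0·(+1)^-1 = +1.
v=2: v_2(a)=12, v_2(b)=-8; units ≡ 1, 1 (mod 8); ε·ε+αω+βω = 0·0+12·0+-8·0 ≡ 0  ⇒  (a,b)_2 = +1.
v=19: a=19^3·(≡1), b=19^3·(≡15) mod 19; (1|19)=+1, (15|19)=-1; (−1)^{3·3·9}·(+1)^3·(-1)^3 = +1.
v=∞: 11305 > 0 and -1615 < 0  ⇒  (a,b)_∞ = +1.
|Ram(11305, -1615)| = 2, even; anisotropic at {5, 17}.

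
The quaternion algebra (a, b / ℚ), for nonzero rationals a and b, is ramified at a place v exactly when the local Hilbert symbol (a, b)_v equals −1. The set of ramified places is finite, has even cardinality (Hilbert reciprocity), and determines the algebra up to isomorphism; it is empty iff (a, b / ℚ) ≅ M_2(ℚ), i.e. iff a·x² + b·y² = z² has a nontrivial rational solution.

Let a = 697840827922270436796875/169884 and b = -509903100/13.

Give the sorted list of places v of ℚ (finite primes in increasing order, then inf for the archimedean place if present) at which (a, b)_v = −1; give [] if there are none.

(a, b) ≡ (76245, -1547) mod (ℚ^×)²; places V = {2, 3, 5, 7, 11, 13, 17, 23, ∞}.
(a,b)_7: α=10, u≡1; β=1, v≡5 (mod 7); (1|7)=+1, (5|7)=-1; sign (−1)^0·+1^1·-1^10 = +1.
(a,b)_5: α=7, u≡4; β=2, v≡2 (mod 5); (4|5)=+1, (2|5)=-1; sign (−1)^0·+1^2·-1^7 = -1.
(a,b)_2: α=-2, β=2; u≡5, v≡5 (mod 8); ε(u)ε(v)=0·0, αω(v)=-2·1, βω(u)=2·1; sum ≡ 0  ⇒  +1.
(a,b)_∞: sgn(76245)=+, sgn(-1547)=−, so +1.
(a,b)_23: α=5, u≡2; β=2, v≡20 (mod 23); (2|23)=+1, (20|23)=-1; sign (−1)^0·+1^2·-1^5 = -1.
(a,b)_17: α=3, u≡7; β=1, v≡11 (mod 17); (7|17)=-1, (11|17)=-1; sign (−1)^0·-1^1·-1^3 = +1.
(a,b)_3: α=-3, u≡2; β=4, v≡1 (mod 3); (2|3)=-1, (1|3)=+1; sign (−1)^0·-1^4·+1^-3 = +1.
(a,b)_11: α=-2, u≡3; β=0, v≡4 (mod 11); (3|11)=+1, (4|11)=+1; sign (−1)^0·+1^0·+1^-2 = +1.
(a,b)_13: α=-1, u≡5; β=-1, v≡8 (mod 13); (5|13)=-1, (8|13)=-1; sign (−1)^0·-1^-1·-1^-1 = +1.
Ram(76245, -1547) = {5, 23}; no ℚ_5-point on the conic.

[5, 23]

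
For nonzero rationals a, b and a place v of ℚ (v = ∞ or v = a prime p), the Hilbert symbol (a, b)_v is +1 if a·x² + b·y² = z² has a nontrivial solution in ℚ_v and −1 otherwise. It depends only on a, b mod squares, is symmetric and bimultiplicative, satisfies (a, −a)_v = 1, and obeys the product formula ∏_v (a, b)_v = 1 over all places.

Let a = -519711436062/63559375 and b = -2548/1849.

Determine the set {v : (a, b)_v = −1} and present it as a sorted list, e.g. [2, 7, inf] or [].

Mod squares: a ≡ -4290, b ≡ -13. Check v ∈ {∞, 2, 3, 5, 7, 11, 13, 23, 43}.
v=3: a=3^3·(≡1), b=3^0·(≡2) mod 3; (1|3)=+1, (2|3)=-1; (−1)^{3·0·1}·(+1)^0·(-1)^3 = -1.
v=7: a=7^2·(≡4), b=7^2·(≡4) mod 7; (4|7)=+1, (4|7)=+1; (−1)^{2·2·3}·(+1)^2·(+1)^2 = +1.
v=2: v_2(a)=1, v_2(b)=2; units ≡ 7, 3 (mod 8); ε·ε+αω+βω = 1·1+1·1+2·0 ≡ 0  ⇒  (a,b)_2 = +1.
v=5: a=5^-5·(≡2), b=5^0·(≡3) mod 5; (2|5)=-1, (3|5)=-1; (−1)^{-5·0·2}·(-1)^0·(-1)^-5 = -1.
v=43: a=43^-2·(≡13), b=43^-2·(≡32) mod 43; (13|43)=+1, (32|43)=-1; (−1)^{-2·-2·21}·(+1)^-2·(-1)^-2 = +1.
v=23: a=23^2·(≡21), b=23^0·(≡21) mod 23; (21|23)=-1, (21|23)=-1; (−1)^{2·0·11}·(-1)^0·(-1)^2 = +1.
v=∞: -4290 < 0 and -13 < 0  ⇒  (a,b)_∞ = -1.
v=11: a=11^-1·(≡6), b=11^0·(≡4) mod 11; (6|11)=-1, (4|11)=+1; (−1)^{-1·0·5}·(-1)^0·(+1)^-1 = +1.
v=13: a=13^5·(≡6), b=13^1·(≡4) mod 13; (6|13)=-1, (4|13)=+1; (−1)^{5·1·6}·(-1)^1·(+1)^5 = -1.
(-4290, -13 / ℚ) ramifies at {3, 5, 13, ∞}: a division algebra.

[3, 5, 13, inf]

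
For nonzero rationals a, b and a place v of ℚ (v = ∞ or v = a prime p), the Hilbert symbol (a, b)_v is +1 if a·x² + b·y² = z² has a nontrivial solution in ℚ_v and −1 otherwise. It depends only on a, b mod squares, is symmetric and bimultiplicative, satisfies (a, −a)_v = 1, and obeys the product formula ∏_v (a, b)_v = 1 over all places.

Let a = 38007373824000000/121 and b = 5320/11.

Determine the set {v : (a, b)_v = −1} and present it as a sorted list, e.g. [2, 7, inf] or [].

Mod squares: a ≡ 714, b ≡ 14630. Check v ∈ {∞, 2, 3, 5, 7, 11, 17, 19}.
v=19: a=19^2·(≡16), b=19^1·(≡3) mod 19; (16|19)=+1, (3|19)=-1; (−1)^{2·1·9}·(+1)^1·(-1)^2 = +1.
v=7: a=7^1·(≡1), b=7^1·(≡1) mod 7; (1|7)=+1, (1|7)=+1; (−1)^{1·1·3}·(+1)^1·(+1)^1 = -1.
v=2: v_2(a)=21, v_2(b)=3; units ≡ 5, 3 (mod 8); ε·ε+αω+βω = 0·1+21·1+3·1 ≡ 0  ⇒  (a,b)_2 = +1.
v=17: a=17^1·(≡1), b=17^0·(≡3) mod 17; (1|17)=+1, (3|17)=-1; (−1)^{1·0·8}·(+1)^0·(-1)^1 = -1.
v=11: a=11^-2·(≡2), b=11^-1·(≡7) mod 11; (2|11)=-1, (7|11)=-1; (−1)^{-2·-1·5}·(-1)^-1·(-1)^-2 = -1.
v=5: a=5^6·(≡1), b=5^1·(≡4) mod 5; (1|5)=+1, (4|5)=+1; (−1)^{6·1·2}·(+1)^1·(+1)^6 = +1.
v=3: a=3^3·(≡1), b=3^0·(≡2) mod 3; (1|3)=+1, (2|3)=-1; (−1)^{3·0·1}·(+1)^0·(-1)^3 = -1.
v=∞: 714 > 0 and 14630 > 0  ⇒  (a,b)_∞ = +1.
Ram(714, 14630) = {3, 7, 11, 17}; no ℚ_3-point on the conic.

[3, 7, 11, 17]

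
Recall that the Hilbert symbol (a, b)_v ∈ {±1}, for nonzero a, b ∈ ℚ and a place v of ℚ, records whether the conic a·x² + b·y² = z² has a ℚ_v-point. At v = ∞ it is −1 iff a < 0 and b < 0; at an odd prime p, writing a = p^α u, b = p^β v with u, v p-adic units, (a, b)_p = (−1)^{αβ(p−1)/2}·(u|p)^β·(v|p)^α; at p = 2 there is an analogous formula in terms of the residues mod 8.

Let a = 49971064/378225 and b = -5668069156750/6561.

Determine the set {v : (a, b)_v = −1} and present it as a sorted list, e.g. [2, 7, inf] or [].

Mod squares: a ≡ 286, b ≡ -1870. Check v ∈ {∞, 2, 3, 5, 7, 11, 13, 17, 19, 41}.
v=3: a=3^-2·(≡1), b=3^-8·(≡2) mod 3; (1|3)=+1, (2|3)=-1; (−1)^{-2·-8·1}·(+1)^-8·(-1)^-2 = +1.
v=13: a=13^1·(≡12), b=13^2·(≡2) mod 13; (12|13)=+1, (2|13)=-1; (−1)^{1·2·6}·(+1)^2·(-1)^1 = -1.
v=2: v_2(a)=3, v_2(b)=1; units ≡ 7, 1 (mod 8); ε·ε+αω+βω = 1·0+3·0+1·0 ≡ 0  ⇒  (a,b)_2 = +1.
v=5: a=5^-2·(≡1), b=5^3·(≡1) mod 5; (1|5)=+1, (1|5)=+1; (−1)^{-2·3·2}·(+1)^3·(+1)^-2 = +1.
v=7: a=7^0·(≡3), b=7^2·(≡6) mod 7; (3|7)=-1, (6|7)=-1; (−1)^{0·2·3}·(-1)^2·(-1)^0 = +1.
v=41: a=41^-2·(≡5), b=41^0·(≡40) mod 41; (5|41)=+1, (40|41)=+1; (−1)^{-2·0·20}·(+1)^0·(+1)^-2 = +1.
v=17: a=17^0·(≡12), b=17^1·(≡2) mod 17; (12|17)=-1, (2|17)=+1; (−1)^{0·1·8}·(-1)^1·(+1)^0 = -1.
v=∞: 286 > 0 and -1870 < 0  ⇒  (a,b)_∞ = +1.
v=11: a=11^3·(≡1), b=11^5·(≡6) mod 11; (1|11)=+1, (6|11)=-1; (−1)^{3·5·5}·(+1)^5·(-1)^3 = +1.
v=19: a=19^2·(≡6), b=19^0·(≡17) mod 19; (6|19)=+1, (17|19)=+1; (−1)^{2·0·9}·(+1)^0·(+1)^2 = +1.
|Ram(286, -1870)| = 2, even; anisotropic at {13, 17}.

[13, 17]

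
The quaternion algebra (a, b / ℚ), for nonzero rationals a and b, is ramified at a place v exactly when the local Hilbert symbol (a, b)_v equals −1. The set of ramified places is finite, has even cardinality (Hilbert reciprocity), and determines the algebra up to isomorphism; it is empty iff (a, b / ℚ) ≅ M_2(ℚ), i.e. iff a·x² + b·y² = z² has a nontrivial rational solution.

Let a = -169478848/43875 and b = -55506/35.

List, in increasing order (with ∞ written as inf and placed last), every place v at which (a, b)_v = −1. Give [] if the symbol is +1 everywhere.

[3, 7, 11, inf]

Mod squares: a ≡ -36465, b ≡ -2310. Check v ∈ {∞, 2, 3, 5, 7, 11, 13, 17, 29}.
v=5: a=5^-3·(≡2), b=5^-1·(≡2) mod 5; (2|5)=-1, (2|5)=-1; (−1)^{-3·-1·2}·(-1)^-1·(-1)^-3 = +1.
v=11: a=11^1·(≡10), b=11^1·(≡7) mod 11; (10|11)=-1, (7|11)=-1; (−1)^{1·1·5}·(-1)^1·(-1)^1 = -1.
v=17: a=17^3·(≡10), b=17^0·(≡16) mod 17; (10|17)=-1, (16|17)=+1; (−1)^{3·0·8}·(-1)^0·(+1)^3 = +1.
v=3: a=3^-3·(≡1), b=3^1·(≡1) mod 3; (1|3)=+1, (1|3)=+1; (−1)^{-3·1·1}·(+1)^1·(+1)^-3 = -1.
v=2: v_2(a)=6, v_2(b)=1; units ≡ 7, 5 (mod 8); ε·ε+αω+βω = 1·0+6·1+1·0 ≡ 0  ⇒  (a,b)_2 = +1.
v=29: a=29^0·(≡3), b=29^2·(≡18) mod 29; (3|29)=-1, (18|29)=-1; (−1)^{0·2·14}·(-1)^2·(-1)^0 = +1.
v=7: a=7^2·(≡3), b=7^-1·(≡5) mod 7; (3|7)=-1, (5|7)=-1; (−1)^{2·-1·3}·(-1)^-1·(-1)^2 = -1.
v=∞: -36465 < 0 and -2310 < 0  ⇒  (a,b)_∞ = -1.
v=13: a=13^-1·(≡9), b=13^0·(≡12) mod 13; (9|13)=+1, (12|13)=+1; (−1)^{-1·0·6}·(+1)^0·(+1)^-1 = +1.
Ram(-36465, -2310) = {3, 7, 11, ∞}; no ℚ_3-point on the conic.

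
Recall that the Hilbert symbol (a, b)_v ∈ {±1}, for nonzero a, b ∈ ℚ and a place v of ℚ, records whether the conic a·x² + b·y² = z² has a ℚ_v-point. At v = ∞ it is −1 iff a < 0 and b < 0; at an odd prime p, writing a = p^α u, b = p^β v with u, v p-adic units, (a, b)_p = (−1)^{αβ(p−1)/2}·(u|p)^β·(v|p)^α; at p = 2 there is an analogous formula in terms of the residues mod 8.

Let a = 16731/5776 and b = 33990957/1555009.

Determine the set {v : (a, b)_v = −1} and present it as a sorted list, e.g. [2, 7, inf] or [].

Mod squares: a ≡ 11, b ≡ 13. Check v ∈ {∞, 2, 3, 7, 11, 13, 19, 29, 43}.
v=19: a=19^-2·(≡9), b=19^0·(≡3) mod 19; (9|19)=+1, (3|19)=-1; (−1)^{-2·0·9}·(+1)^0·(-1)^-2 = +1.
v=43: a=43^0·(≡31), b=43^-2·(≡15) mod 43; (31|43)=+1, (15|43)=+1; (−1)^{0·-2·21}·(+1)^-2·(+1)^0 = +1.
v=11: a=11^1·(≡3), b=11^2·(≡2) mod 11; (3|11)=+1, (2|11)=-1; (−1)^{1·2·5}·(+1)^2·(-1)^1 = -1.
v=2: v_2(a)=-4, v_2(b)=0; units ≡ 3, 5 (mod 8); ε·ε+αω+βω = 1·0+-4·1+0·1 ≡ 0  ⇒  (a,b)_2 = +1.
v=13: a=13^2·(≡2), b=13^1·(≡12) mod 13; (2|13)=-1, (12|13)=+1; (−1)^{2·1·6}·(-1)^1·(+1)^2 = -1.
v=29: a=29^0·(≡17), b=29^-2·(≡25) mod 29; (17|29)=-1, (25|29)=+1; (−1)^{0·-2·14}·(-1)^-2·(+1)^0 = +1.
v=3: a=3^2·(≡2), b=3^2·(≡1) mod 3; (2|3)=-1, (1|3)=+1; (−1)^{2·2·1}·(-1)^2·(+1)^2 = +1.
v=7: a=7^0·(≡1), b=7^4·(≡3) mod 7; (1|7)=+1, (3|7)=-1; (−1)^{0·4·3}·(+1)^4·(-1)^0 = +1.
v=∞: 11 > 0 and 13 > 0  ⇒  (a,b)_∞ = +1.
|Ram(11, 13)| = 2, even; anisotropic at {11, 13}.

[11, 13]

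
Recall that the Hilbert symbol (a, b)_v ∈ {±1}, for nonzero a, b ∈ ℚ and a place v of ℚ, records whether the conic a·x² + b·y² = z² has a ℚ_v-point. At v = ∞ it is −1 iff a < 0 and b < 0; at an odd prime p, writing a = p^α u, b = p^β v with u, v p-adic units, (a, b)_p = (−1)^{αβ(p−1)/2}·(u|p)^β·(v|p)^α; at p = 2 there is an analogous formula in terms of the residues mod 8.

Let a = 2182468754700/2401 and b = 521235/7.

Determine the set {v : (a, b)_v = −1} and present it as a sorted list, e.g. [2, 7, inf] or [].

(a, b) ≡ (3, 5005) mod (ℚ^×)²; places V = {2, 3, 5, 7, 11, 13, ∞}.
(a,b)_2: α=2, β=0; u≡3, v≡5 (mod 8); ε(u)ε(v)=1·0, αω(v)=2·1, βω(u)=0·1; sum ≡ 0  ⇒  +1.
(a,b)_7: α=-4, u≡3; β=-1, v≡1 (mod 7); (3|7)=-1, (1|7)=+1; sign (−1)^0·-1^-1·+1^-4 = -1.
(a,b)_13: α=2, u≡9; β=1, v≡6 (mod 13); (9|13)=+1, (6|13)=-1; sign (−1)^0·+1^1·-1^2 = +1.
(a,b)_∞: sgn(3)=+, sgn(5005)=+, so +1.
(a,b)_5: α=2, u≡3; β=1, v≡1 (mod 5); (3|5)=-1, (1|5)=+1; sign (−1)^0·-1^1·+1^2 = -1.
(a,b)_3: α=17, u≡1; β=6, v≡1 (mod 3); (1|3)=+1, (1|3)=+1; sign (−1)^0·+1^6·+1^17 = +1.
(a,b)_11: α=0, u≡1; β=1, v≡9 (mod 11); (1|11)=+1, (9|11)=+1; sign (−1)^0·+1^1·+1^0 = +1.
Ram(3, 5005) = {5, 7}; no ℚ_5-point on the conic.

[5, 7]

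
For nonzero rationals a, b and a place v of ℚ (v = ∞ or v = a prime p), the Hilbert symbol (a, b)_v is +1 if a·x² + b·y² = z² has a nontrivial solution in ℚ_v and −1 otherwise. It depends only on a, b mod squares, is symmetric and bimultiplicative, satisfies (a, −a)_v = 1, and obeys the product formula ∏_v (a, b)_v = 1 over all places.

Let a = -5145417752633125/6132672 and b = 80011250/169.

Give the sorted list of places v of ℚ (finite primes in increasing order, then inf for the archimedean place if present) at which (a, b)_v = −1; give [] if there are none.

[2, 11]

(a, b) ≡ (-1771, 2) mod (ℚ^×)²; places V = {2, 3, 5, 7, 11, 13, 23, 31, ∞}.
(a,b)_∞: sgn(-1771)=−, sgn(2)=+, so +1.
(a,b)_23: α=5, u≡7; β=2, v≡6 (mod 23); (7|23)=-1, (6|23)=+1; sign (−1)^0·-1^2·+1^5 = +1.
(a,b)_5: α=4, u≡1; β=4, v≡2 (mod 5); (1|5)=+1, (2|5)=-1; sign (−1)^0·+1^4·-1^4 = +1.
(a,b)_2: α=-6, β=1; u≡5, v≡1 (mod 8); ε(u)ε(v)=0·0, αω(v)=-6·0, βω(u)=1·1; sum ≡ 1  ⇒  -1.
(a,b)_13: α=-2, u≡4; β=-2, v≡7 (mod 13); (4|13)=+1, (7|13)=-1; sign (−1)^0·+1^-2·-1^-2 = +1.
(a,b)_11: α=3, u≡9; β=2, v≡10 (mod 11); (9|11)=+1, (10|11)=-1; sign (−1)^0·+1^2·-1^3 = -1.
(a,b)_3: α=-4, u≡2; β=0, v≡2 (mod 3); (2|3)=-1, (2|3)=-1; sign (−1)^0·-1^0·-1^-4 = +1.
(a,b)_31: α=2, u≡13; β=0, v≡9 (mod 31); (13|31)=-1, (9|31)=+1; sign (−1)^0·-1^0·+1^2 = +1.
(a,b)_7: α=-1, u≡3; β=0, v≡4 (mod 7); (3|7)=-1, (4|7)=+1; sign (−1)^0·-1^0·+1^-1 = +1.
Ram(-1771, 2) = {2, 11}; no ℚ_2-point on the conic.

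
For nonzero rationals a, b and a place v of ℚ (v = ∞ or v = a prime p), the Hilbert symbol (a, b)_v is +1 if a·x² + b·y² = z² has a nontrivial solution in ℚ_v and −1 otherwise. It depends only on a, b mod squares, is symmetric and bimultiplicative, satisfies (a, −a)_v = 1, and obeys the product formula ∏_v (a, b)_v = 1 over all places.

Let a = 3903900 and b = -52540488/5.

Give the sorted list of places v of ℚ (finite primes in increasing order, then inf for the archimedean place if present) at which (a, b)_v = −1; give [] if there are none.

(a, b) ≡ (231, -10010) mod (ℚ^×)²; places V = {2, 3, 5, 7, 11, 13, ∞}.
(a,b)_13: α=2, u≡12; β=1, v≡4 (mod 13); (12|13)=+1, (4|13)=+1; sign (−1)^0·+1^1·+1^2 = +1.
(a,b)_7: α=1, u≡3; β=1, v≡3 (mod 7); (3|7)=-1, (3|7)=-1; sign (−1)^1·-1^1·-1^1 = -1.
(a,b)_∞: sgn(231)=+, sgn(-10010)=−, so +1.
(a,b)_11: α=1, u≡7; β=1, v≡9 (mod 11); (7|11)=-1, (9|11)=+1; sign (−1)^1·-1^1·+1^1 = +1.
(a,b)_2: α=2, β=3; u≡7, v≡3 (mod 8); ε(u)ε(v)=1·1, αω(v)=2·1, βω(u)=3·0; sum ≡ 1  ⇒  -1.
(a,b)_5: α=2, u≡1; β=-1, v≡2 (mod 5); (1|5)=+1, (2|5)=-1; sign (−1)^0·+1^-1·-1^2 = +1.
(a,b)_3: α=1, u≡2; β=8, v≡1 (mod 3); (2|3)=-1, (1|3)=+1; sign (−1)^0·-1^8·+1^1 = +1.
Ram(231, -10010) = {2, 7}; no ℚ_2-point on the conic.

[2, 7]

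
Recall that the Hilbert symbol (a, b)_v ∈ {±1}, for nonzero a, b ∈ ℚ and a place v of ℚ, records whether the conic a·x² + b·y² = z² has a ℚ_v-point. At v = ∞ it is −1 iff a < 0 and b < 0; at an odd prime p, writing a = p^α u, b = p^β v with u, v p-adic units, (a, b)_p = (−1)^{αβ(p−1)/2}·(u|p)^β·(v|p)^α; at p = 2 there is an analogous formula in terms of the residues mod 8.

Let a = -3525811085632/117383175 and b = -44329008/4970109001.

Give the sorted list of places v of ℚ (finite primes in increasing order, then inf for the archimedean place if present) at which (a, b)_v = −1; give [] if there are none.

[3, 17, 29, inf]

(a, b) ≡ (-3451, -3) mod (ℚ^×)²; places V = {2, 3, 5, 7, 11, 13, 17, 29, 31, ∞}.
(a,b)_29: α=1, u≡27; β=-2, v≡18 (mod 29); (27|29)=-1, (18|29)=-1; sign (−1)^0·-1^-2·-1^1 = -1.
(a,b)_13: α=-2, u≡2; β=-2, v≡1 (mod 13); (2|13)=-1, (1|13)=+1; sign (−1)^0·-1^-2·+1^-2 = +1.
(a,b)_∞: sgn(-3451)=−, sgn(-3)=−, so -1.
(a,b)_3: α=-4, u≡2; β=1, v≡2 (mod 3); (2|3)=-1, (2|3)=-1; sign (−1)^0·-1^1·-1^-4 = -1.
(a,b)_5: α=-2, u≡4; β=0, v≡2 (mod 5); (4|5)=+1, (2|5)=-1; sign (−1)^0·+1^0·-1^-2 = +1.
(a,b)_7: α=-3, u≡2; β=0, v≡1 (mod 7); (2|7)=+1, (1|7)=+1; sign (−1)^0·+1^0·+1^-3 = +1.
(a,b)_17: α=1, u≡13; β=-2, v≡5 (mod 17); (13|17)=+1, (5|17)=-1; sign (−1)^0·+1^-2·-1^1 = -1.
(a,b)_11: α=2, u≡3; β=-2, v≡7 (mod 11); (3|11)=+1, (7|11)=-1; sign (−1)^0·+1^-2·-1^2 = +1.
(a,b)_31: α=4, u≡13; β=4, v≡8 (mod 31); (13|31)=-1, (8|31)=+1; sign (−1)^0·-1^4·+1^4 = +1.
(a,b)_2: α=6, β=4; u≡5, v≡5 (mod 8); ε(u)ε(v)=0·0, αω(v)=6·1, βω(u)=4·1; sum ≡ 0  ⇒  +1.
|Ram(-3451, -3)| = 4, even; anisotropic at {3, 17, 29, ∞}.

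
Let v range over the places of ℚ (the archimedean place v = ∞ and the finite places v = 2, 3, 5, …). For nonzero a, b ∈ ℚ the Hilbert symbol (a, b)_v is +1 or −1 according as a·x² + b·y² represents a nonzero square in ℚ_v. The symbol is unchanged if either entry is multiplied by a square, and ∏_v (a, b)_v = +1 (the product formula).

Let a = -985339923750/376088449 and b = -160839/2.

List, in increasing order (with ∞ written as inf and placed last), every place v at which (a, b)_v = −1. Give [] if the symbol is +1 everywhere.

[2, 7, 23, 29, 37, inf]

(a, b) ≡ (-1036518, -35742) mod (ℚ^×)²; places V = {2, 3, 5, 7, 11, 13, 23, 29, 37, 41, 43, ∞}.
(a,b)_3: α=3, u≡1; β=3, v≡2 (mod 3); (1|3)=+1, (2|3)=-1; sign (−1)^1·+1^3·-1^3 = +1.
(a,b)_11: α=-2, u≡3; β=0, v≡7 (mod 11); (3|11)=+1, (7|11)=-1; sign (−1)^0·+1^0·-1^-2 = +1.
(a,b)_5: α=4, u≡3; β=0, v≡3 (mod 5); (3|5)=-1, (3|5)=-1; sign (−1)^0·-1^0·-1^4 = +1.
(a,b)_41: α=-2, u≡26; β=0, v≡2 (mod 41); (26|41)=-1, (2|41)=+1; sign (−1)^0·-1^0·+1^-2 = +1.
(a,b)_13: α=2, u≡11; β=0, v≡5 (mod 13); (11|13)=-1, (5|13)=-1; sign (−1)^0·-1^0·-1^2 = +1.
(a,b)_37: α=1, u≡18; β=1, v≡28 (mod 37); (18|37)=-1, (28|37)=+1; sign (−1)^0·-1^1·+1^1 = -1.
(a,b)_29: α=1, u≡27; β=0, v≡12 (mod 29); (27|29)=-1, (12|29)=-1; sign (−1)^0·-1^0·-1^1 = -1.
(a,b)_2: α=1, β=-1; u≡5, v≡1 (mod 8); ε(u)ε(v)=0·0, αω(v)=1·0, βω(u)=-1·1; sum ≡ 1  ⇒  -1.
(a,b)_43: α=-2, u≡13; β=0, v≡12 (mod 43); (13|43)=+1, (12|43)=-1; sign (−1)^0·+1^0·-1^-2 = +1.
(a,b)_23: α=1, u≡22; β=1, v≡11 (mod 23); (22|23)=-1, (11|23)=-1; sign (−1)^1·-1^1·-1^1 = -1.
(a,b)_∞: sgn(-1036518)=−, sgn(-35742)=−, so -1.
(a,b)_7: α=1, u≡1; β=1, v≡2 (mod 7); (1|7)=+1, (2|7)=+1; sign (−1)^1·+1^1·+1^1 = -1.
(-1036518, -35742 / ℚ) ramifies at {2, 7, 23, 29, 37, ∞}: a division algebra.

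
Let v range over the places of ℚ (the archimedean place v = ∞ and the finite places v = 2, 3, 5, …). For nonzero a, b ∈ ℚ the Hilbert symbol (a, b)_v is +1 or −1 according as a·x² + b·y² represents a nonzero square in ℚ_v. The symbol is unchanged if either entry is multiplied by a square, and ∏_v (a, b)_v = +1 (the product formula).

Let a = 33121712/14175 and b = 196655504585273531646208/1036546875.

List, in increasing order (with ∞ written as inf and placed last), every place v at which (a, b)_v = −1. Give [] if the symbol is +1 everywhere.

[7, 13]

Mod squares: a ≡ 50141, b ≡ 26424307. Check v ∈ {∞, 2, 3, 5, 7, 13, 17, 19, 29, 31}.
v=13: a=13^1·(≡9), b=13^-1·(≡8) mod 13; (9|13)=+1, (8|13)=-1; (−1)^{1·-1·6}·(+1)^-1·(-1)^1 = -1.
v=3: a=3^-4·(≡2), b=3^-6·(≡1) mod 3; (2|3)=-1, (1|3)=+1; (−1)^{-4·-6·1}·(-1)^-6·(+1)^-4 = +1.
v=5: a=5^-2·(≡1), b=5^-6·(≡2) mod 5; (1|5)=+1, (2|5)=-1; (−1)^{-2·-6·2}·(+1)^-6·(-1)^-2 = +1.
v=∞: 50141 > 0 and 26424307 > 0  ⇒  (a,b)_∞ = +1.
v=19: a=19^1·(≡17), b=19^5·(≡3) mod 19; (17|19)=+1, (3|19)=-1; (−1)^{1·5·9}·(+1)^5·(-1)^1 = +1.
v=29: a=29^1·(≡11), b=29^3·(≡19) mod 29; (11|29)=-1, (19|29)=-1; (−1)^{1·3·14}·(-1)^3·(-1)^1 = +1.
v=17: a=17^2·(≡2), b=17^7·(≡10) mod 17; (2|17)=+1, (10|17)=-1; (−1)^{2·7·8}·(+1)^7·(-1)^2 = +1.
v=31: a=31^0·(≡9), b=31^1·(≡27) mod 31; (9|31)=+1, (27|31)=-1; (−1)^{0·1·15}·(+1)^1·(-1)^0 = +1.
v=2: v_2(a)=4, v_2(b)=8; units ≡ 5, 3 (mod 8); ε·ε+αω+βω = 0·1+4·1+8·1 ≡ 0  ⇒  (a,b)_2 = +1.
v=7: a=7^-1·(≡4), b=7^-1·(≡4) mod 7; (4|7)=+1, (4|7)=+1; (−1)^{-1·-1·3}·(+1)^-1·(+1)^-1 = -1.
|Ram(50141, 26424307)| = 2, even; anisotropic at {7, 13}.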